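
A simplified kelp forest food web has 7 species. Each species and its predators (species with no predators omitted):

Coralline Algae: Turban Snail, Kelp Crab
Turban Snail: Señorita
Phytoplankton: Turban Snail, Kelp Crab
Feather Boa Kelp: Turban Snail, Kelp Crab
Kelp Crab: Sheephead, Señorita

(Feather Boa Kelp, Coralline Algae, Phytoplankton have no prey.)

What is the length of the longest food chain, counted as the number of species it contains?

3 species

One longest chain: Feather Boa Kelp → Kelp Crab → Sheephead.
It has 3 species and 2 links.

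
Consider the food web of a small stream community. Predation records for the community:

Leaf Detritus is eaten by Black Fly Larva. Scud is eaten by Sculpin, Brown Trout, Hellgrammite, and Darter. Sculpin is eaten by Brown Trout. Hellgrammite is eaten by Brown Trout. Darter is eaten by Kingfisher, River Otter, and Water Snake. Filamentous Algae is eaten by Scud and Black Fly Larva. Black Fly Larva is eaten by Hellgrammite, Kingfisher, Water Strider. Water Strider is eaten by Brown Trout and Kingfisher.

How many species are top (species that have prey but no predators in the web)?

4

Top species (has prey, but nothing eats it): River Otter, Water Snake, Kingfisher, Brown Trout.
Count: 4.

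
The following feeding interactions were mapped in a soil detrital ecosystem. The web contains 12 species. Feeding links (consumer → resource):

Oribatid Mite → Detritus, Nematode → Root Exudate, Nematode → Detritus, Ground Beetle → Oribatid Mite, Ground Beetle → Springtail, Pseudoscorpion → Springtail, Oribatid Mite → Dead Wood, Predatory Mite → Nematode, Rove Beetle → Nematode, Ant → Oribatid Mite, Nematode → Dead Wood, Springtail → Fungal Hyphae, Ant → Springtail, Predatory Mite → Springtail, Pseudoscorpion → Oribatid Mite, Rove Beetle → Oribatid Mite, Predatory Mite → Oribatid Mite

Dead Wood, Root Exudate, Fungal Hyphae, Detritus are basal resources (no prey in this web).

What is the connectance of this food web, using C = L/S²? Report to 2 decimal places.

The web has S = 12 species and L = 17 feeding links.
C = L / S² = 17 / 144 = 0.1181 ≈ 0.12.

C = 0.12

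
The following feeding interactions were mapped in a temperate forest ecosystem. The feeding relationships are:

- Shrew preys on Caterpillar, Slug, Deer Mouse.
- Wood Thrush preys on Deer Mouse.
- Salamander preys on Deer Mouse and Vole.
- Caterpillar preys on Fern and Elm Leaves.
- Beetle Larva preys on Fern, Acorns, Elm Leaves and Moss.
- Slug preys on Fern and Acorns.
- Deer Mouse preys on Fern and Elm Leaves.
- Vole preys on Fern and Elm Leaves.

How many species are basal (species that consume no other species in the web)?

4

Basal species (no prey listed): Moss, Fern, Elm Leaves, Acorns.
Count: 4.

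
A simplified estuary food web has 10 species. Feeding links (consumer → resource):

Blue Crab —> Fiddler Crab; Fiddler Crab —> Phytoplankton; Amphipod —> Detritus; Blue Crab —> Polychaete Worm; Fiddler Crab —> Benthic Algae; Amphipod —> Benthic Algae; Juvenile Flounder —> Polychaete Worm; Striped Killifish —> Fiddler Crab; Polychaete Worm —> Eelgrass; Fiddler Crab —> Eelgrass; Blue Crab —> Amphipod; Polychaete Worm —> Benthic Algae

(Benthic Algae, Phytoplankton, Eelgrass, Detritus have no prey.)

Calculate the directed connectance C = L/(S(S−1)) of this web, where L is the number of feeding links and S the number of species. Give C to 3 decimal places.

C = 0.133

The web has S = 10 species and L = 12 feeding links.
C = L / (S(S−1)) = 12 / 90 = 0.1333 ≈ 0.133.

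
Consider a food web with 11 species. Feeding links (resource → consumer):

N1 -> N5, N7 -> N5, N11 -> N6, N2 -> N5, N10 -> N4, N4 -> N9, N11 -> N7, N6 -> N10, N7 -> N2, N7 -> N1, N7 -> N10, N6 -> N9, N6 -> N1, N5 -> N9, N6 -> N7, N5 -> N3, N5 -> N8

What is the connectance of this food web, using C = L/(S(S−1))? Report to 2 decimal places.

C = 0.15

The web has S = 11 species and L = 17 feeding links.
C = L / (S(S−1)) = 17 / 110 = 0.1545 ≈ 0.15.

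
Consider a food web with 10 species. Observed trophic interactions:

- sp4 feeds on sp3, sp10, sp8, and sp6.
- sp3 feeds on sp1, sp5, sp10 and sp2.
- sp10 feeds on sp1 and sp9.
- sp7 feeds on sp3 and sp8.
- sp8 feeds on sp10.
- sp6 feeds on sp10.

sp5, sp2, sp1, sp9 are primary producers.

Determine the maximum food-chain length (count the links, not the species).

3 links

One longest chain: sp1 → sp10 → sp8 → sp7.
It has 4 species and 3 links.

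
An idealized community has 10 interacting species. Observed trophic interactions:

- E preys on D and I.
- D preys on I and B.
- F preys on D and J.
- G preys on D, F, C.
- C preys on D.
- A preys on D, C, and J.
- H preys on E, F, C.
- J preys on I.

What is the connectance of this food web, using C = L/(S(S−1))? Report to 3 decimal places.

The web has S = 10 species and L = 17 feeding links.
C = L / (S(S−1)) = 17 / 90 = 0.1889 ≈ 0.189.

C = 0.189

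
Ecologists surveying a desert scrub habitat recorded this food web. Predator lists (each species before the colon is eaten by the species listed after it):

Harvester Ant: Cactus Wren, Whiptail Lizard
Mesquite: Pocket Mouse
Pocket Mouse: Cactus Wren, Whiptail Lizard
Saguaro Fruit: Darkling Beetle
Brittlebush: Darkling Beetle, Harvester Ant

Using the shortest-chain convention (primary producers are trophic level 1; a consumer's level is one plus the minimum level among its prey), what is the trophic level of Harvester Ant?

Brittlebush is a producer → level 1.
Harvester Ant eats Brittlebush → level 2.

Trophic level 2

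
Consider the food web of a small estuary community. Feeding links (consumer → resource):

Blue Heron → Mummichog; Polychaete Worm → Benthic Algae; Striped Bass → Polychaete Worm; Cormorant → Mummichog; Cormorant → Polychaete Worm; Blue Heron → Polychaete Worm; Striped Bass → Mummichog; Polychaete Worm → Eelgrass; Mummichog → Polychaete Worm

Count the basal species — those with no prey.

Basal species (no prey listed): Benthic Algae, Eelgrass.
Count: 2.

2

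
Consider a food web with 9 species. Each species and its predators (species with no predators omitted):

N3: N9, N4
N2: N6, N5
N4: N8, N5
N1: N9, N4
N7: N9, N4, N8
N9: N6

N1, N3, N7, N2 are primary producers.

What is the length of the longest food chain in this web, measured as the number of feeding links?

One longest chain: N1 → N9 → N6.
It has 3 species and 2 links.

2 links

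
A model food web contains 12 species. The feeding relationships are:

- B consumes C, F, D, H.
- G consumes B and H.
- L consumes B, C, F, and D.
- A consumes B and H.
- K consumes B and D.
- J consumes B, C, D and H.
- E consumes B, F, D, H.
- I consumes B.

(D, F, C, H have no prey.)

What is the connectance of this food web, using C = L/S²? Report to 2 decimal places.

C = 0.16

The web has S = 12 species and L = 23 feeding links.
C = L / S² = 23 / 144 = 0.1597 ≈ 0.16.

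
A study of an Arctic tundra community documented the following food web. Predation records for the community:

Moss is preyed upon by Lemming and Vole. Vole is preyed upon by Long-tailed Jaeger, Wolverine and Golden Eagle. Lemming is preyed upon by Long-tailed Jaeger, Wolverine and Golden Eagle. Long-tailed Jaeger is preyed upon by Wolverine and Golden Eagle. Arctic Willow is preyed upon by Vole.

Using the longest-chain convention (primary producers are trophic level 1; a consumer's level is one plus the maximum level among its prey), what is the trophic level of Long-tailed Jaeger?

Moss is a producer → level 1.
Lemming eats Moss → level 2.
Long-tailed Jaeger eats Lemming (level 2); other prey at levels: Vole 2 → level 3.

Trophic level 3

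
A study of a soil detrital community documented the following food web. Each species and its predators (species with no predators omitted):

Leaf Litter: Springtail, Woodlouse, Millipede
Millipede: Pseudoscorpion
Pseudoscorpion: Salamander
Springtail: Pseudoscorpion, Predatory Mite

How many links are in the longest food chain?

3 links

One longest chain: Leaf Litter → Springtail → Pseudoscorpion → Salamander.
It has 4 species and 3 links.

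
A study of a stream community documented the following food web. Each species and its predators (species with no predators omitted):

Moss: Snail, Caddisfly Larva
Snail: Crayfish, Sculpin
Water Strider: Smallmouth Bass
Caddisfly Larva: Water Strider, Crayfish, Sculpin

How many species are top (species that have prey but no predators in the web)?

Top species (has prey, but nothing eats it): Crayfish, Sculpin, Smallmouth Bass.
Count: 3.

3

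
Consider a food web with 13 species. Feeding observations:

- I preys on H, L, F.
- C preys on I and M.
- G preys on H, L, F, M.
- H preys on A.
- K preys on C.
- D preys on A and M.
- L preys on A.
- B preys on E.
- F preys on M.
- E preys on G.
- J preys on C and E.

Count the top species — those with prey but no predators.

Top species (has prey, but nothing eats it): D, B, K, J.
Count: 4.

4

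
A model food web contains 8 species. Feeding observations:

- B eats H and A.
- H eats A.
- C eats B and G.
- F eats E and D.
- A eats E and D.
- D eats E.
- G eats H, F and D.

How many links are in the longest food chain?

One longest chain: E → D → A → H → B → C.
It has 6 species and 5 links.

5 links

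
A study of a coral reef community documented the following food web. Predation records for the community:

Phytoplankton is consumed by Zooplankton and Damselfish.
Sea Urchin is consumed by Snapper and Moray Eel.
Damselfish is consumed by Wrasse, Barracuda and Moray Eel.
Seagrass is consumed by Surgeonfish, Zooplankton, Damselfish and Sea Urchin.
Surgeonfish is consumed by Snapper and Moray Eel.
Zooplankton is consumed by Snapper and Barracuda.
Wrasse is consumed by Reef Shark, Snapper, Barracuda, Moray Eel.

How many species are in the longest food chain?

One longest chain: Phytoplankton → Damselfish → Wrasse → Moray Eel.
It has 4 species and 3 links.

4 species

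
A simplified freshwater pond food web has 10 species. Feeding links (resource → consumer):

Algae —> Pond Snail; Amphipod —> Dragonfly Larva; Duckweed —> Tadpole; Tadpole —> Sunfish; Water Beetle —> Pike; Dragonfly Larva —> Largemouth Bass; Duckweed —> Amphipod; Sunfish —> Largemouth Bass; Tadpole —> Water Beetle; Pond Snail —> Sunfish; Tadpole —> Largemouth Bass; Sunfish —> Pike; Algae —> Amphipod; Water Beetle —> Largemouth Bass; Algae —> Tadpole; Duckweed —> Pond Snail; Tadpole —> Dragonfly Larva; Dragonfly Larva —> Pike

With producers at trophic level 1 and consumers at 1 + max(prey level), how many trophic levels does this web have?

Producers (level 1): Algae, Duckweed.
Algae → Pond Snail → Sunfish → Largemouth Bass gives Largemouth Bass level 4.
No species has a prey at level 4, so no species reaches level 5.

4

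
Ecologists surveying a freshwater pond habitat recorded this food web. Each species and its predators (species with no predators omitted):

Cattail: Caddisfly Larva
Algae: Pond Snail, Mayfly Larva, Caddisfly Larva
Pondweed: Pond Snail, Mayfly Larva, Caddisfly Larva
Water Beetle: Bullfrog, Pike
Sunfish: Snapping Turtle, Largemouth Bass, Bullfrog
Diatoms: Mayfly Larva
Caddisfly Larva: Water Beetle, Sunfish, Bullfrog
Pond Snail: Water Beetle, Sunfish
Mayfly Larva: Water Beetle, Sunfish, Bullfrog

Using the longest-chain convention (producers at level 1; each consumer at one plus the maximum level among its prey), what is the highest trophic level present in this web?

Producers (level 1): Algae, Diatoms, Cattail, Pondweed.
Algae → Pond Snail → Sunfish → Largemouth Bass gives Largemouth Bass level 4.
No species has a prey at level 4, so no species reaches level 5.

4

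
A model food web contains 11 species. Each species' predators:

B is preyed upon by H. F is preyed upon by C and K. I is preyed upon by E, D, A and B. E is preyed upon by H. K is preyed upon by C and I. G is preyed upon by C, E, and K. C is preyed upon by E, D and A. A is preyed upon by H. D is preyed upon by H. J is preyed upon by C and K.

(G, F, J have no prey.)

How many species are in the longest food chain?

5 species

One longest chain: G → K → I → B → H.
It has 5 species and 4 links.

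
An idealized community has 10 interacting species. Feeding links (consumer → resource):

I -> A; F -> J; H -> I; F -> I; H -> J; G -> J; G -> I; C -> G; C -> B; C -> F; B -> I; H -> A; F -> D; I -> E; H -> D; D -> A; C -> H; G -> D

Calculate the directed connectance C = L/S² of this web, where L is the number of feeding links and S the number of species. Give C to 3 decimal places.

C = 0.180

The web has S = 10 species and L = 18 feeding links.
C = L / S² = 18 / 100 = 0.1800 ≈ 0.180.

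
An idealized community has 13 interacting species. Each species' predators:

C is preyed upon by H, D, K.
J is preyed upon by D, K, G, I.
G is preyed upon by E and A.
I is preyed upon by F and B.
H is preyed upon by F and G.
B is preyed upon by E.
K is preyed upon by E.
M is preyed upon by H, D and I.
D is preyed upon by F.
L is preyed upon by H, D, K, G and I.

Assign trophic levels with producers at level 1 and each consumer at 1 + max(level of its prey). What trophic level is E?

Trophic level 4

L is a producer → level 1.
I eats L (level 1); other prey at levels: J 1, M 1 → level 2.
B eats I → level 3.
E eats B (level 3); other prey at levels: K 2, G 3 → level 4.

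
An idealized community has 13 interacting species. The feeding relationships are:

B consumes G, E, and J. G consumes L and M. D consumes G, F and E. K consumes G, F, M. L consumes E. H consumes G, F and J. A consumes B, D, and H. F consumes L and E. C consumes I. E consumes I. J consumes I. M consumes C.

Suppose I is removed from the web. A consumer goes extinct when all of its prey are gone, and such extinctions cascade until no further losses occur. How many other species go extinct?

12

Remove I.
Round 1: E (all prey gone), J (all prey gone), C (all prey gone) → extinct.
Round 2: M (all prey gone), L (all prey gone) → extinct.
Round 3: G (all prey gone), F (all prey gone) → extinct.
Round 4: D (all prey gone), K (all prey gone), B (all prey gone), H (all prey gone) → extinct.
Round 5: A (all prey gone) → extinct.
No further losses. Total secondary extinctions: 12.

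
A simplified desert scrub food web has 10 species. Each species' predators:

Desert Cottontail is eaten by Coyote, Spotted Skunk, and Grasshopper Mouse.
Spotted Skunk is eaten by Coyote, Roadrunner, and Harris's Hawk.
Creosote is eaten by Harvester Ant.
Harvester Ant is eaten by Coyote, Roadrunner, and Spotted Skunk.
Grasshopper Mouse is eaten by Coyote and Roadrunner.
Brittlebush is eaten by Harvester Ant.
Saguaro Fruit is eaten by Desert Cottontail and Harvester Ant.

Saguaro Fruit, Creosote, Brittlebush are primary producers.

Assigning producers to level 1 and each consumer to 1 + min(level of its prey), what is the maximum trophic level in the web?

Producers (level 1): Saguaro Fruit, Creosote, Brittlebush.
Following each consumer down to its lowest-level prey: Saguaro Fruit → Harvester Ant → Spotted Skunk → Harris's Hawk (levels 1 through 4).
All prey of Harris's Hawk (Spotted Skunk 3) are at level 3 or above, so Harris's Hawk is at level 1 + 3 = 4.
Every consumer has at least one prey at level 3 or below, so none exceeds level 4.

4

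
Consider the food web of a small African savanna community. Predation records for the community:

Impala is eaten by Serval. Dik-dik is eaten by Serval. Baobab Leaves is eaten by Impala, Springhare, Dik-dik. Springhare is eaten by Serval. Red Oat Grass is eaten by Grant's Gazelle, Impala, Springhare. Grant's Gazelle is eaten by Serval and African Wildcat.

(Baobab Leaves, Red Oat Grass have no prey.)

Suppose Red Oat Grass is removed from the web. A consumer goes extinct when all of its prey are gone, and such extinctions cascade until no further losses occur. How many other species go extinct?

Remove Red Oat Grass.
Round 1: Grant's Gazelle (all prey gone) → extinct.
Round 2: African Wildcat (all prey gone) → extinct.
No further losses. Total secondary extinctions: 2.

2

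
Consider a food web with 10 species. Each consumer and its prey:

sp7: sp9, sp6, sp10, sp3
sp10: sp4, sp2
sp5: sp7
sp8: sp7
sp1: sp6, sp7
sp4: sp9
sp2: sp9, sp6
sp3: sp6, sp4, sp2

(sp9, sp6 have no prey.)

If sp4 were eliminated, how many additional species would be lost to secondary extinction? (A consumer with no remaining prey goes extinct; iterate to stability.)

Remove sp4.
Every predator of it retains at least one other prey: sp10 still has sp2; sp3 still has sp6, sp2.
No consumer loses all prey, so no secondary extinctions occur.

0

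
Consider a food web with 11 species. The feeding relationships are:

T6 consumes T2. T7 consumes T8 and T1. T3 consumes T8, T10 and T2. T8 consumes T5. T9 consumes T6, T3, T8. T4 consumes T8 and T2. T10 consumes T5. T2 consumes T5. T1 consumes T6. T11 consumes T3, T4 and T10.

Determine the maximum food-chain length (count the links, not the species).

4 links

One longest chain: T5 → T2 → T6 → T1 → T7.
It has 5 species and 4 links.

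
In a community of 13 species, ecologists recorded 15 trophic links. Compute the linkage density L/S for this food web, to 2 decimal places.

L/S = 1.15

There are L = 15 links among S = 13 species.
L/S = 15/13 = 1.1538 ≈ 1.15.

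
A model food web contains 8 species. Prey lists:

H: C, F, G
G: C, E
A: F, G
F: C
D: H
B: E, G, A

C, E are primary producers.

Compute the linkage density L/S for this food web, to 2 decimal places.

There are L = 12 links among S = 8 species.
L/S = 12/8 = 1.5000 ≈ 1.50.

L/S = 1.50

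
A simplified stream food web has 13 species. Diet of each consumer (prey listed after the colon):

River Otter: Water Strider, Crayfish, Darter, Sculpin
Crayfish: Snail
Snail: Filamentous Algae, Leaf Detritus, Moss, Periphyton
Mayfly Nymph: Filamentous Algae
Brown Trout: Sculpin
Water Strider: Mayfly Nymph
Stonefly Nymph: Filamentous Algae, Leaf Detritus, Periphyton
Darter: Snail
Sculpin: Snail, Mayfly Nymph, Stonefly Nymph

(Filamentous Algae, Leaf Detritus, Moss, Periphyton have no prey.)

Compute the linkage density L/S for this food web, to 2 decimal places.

L/S = 1.46

There are L = 19 links among S = 13 species.
L/S = 19/13 = 1.4615 ≈ 1.46.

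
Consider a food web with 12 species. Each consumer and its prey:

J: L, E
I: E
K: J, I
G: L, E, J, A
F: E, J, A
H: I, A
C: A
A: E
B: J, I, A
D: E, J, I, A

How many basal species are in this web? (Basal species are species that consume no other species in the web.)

2

Basal species (no prey listed): L, E.
Count: 2.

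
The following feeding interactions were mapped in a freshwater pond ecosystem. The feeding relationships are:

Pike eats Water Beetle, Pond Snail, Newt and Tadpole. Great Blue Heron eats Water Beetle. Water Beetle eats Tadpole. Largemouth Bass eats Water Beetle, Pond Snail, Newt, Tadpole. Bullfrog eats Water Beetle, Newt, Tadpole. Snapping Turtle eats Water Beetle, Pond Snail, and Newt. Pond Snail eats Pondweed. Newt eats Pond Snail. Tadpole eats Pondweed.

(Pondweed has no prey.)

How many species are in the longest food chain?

One longest chain: Pondweed → Tadpole → Water Beetle → Bullfrog.
It has 4 species and 3 links.

4 species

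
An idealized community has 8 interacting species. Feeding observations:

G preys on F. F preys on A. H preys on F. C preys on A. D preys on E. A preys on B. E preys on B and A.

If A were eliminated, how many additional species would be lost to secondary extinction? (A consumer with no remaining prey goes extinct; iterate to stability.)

Remove A.
Round 1: F (all prey gone), C (all prey gone) → extinct.
Round 2: H (all prey gone), G (all prey gone) → extinct.
No further losses. Total secondary extinctions: 4.

4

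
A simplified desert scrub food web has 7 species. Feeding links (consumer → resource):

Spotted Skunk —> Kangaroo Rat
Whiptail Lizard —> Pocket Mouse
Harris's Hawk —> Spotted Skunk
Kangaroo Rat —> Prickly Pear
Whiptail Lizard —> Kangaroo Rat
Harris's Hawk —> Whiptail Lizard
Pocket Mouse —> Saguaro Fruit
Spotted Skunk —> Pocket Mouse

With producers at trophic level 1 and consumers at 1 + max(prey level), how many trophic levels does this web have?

Producers (level 1): Saguaro Fruit, Prickly Pear.
Saguaro Fruit → Pocket Mouse → Whiptail Lizard → Harris's Hawk gives Harris's Hawk level 4.
No species has a prey at level 4, so no species reaches level 5.

4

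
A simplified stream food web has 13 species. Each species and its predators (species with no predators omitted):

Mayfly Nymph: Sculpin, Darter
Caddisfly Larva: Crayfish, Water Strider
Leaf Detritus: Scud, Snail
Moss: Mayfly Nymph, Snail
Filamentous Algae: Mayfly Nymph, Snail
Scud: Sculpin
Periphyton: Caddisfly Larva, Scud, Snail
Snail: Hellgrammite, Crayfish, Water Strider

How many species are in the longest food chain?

3 species

One longest chain: Filamentous Algae → Snail → Hellgrammite.
It has 3 species and 2 links.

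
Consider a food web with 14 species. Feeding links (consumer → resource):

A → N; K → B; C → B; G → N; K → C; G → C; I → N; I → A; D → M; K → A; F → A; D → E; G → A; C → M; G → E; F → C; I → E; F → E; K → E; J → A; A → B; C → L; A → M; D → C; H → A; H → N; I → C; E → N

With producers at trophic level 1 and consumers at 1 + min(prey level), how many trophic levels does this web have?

3

Producers (level 1): B, M, N, L.
Following each consumer down to its lowest-level prey: N → E → F (levels 1 through 3).
All prey of F (E 2, A 2, C 2) are at level 2 or above, so F is at level 1 + 2 = 3.
Every consumer has at least one prey at level 2 or below, so none exceeds level 3.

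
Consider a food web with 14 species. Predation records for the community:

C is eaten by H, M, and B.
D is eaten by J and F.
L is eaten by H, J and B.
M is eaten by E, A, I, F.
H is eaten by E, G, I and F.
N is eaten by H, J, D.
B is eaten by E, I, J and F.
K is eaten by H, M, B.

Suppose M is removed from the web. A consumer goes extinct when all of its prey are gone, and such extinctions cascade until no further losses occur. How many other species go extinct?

Remove M.
Round 1: A (all prey gone) → extinct.
No further losses. Total secondary extinctions: 1.

1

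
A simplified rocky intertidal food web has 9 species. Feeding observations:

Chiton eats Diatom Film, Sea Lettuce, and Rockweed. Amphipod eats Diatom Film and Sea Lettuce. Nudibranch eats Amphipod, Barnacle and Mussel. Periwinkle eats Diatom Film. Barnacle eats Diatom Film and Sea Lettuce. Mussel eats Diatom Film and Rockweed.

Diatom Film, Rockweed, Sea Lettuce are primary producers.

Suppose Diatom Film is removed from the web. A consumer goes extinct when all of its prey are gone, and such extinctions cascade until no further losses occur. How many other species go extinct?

1

Remove Diatom Film.
Round 1: Periwinkle (all prey gone) → extinct.
No further losses. Total secondary extinctions: 1.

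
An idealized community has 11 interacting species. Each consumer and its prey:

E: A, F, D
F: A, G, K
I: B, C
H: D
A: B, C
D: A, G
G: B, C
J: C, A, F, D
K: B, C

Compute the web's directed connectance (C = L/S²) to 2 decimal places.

The web has S = 11 species and L = 21 feeding links.
C = L / S² = 21 / 121 = 0.1736 ≈ 0.17.

C = 0.17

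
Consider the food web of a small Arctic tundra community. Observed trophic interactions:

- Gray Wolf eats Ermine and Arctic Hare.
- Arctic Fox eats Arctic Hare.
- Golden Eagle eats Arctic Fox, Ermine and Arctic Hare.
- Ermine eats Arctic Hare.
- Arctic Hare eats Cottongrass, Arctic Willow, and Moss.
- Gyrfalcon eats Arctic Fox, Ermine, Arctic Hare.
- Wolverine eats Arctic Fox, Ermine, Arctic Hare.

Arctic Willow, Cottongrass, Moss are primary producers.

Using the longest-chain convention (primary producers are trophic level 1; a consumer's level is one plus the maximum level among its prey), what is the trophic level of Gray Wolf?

Trophic level 4

Arctic Willow is a producer → level 1.
Arctic Hare eats Arctic Willow (level 1); other prey at levels: Cottongrass 1, Moss 1 → level 2.
Ermine eats Arctic Hare → level 3.
Gray Wolf eats Ermine (level 3); other prey at levels: Arctic Hare 2 → level 4.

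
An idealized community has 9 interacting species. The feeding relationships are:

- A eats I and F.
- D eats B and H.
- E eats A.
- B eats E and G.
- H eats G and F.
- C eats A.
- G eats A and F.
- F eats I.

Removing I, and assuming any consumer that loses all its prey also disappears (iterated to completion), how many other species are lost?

8

Remove I.
Round 1: F (all prey gone) → extinct.
Round 2: A (all prey gone) → extinct.
Round 3: G (all prey gone), C (all prey gone), E (all prey gone) → extinct.
Round 4: H (all prey gone), B (all prey gone) → extinct.
Round 5: D (all prey gone) → extinct.
No further losses. Total secondary extinctions: 8.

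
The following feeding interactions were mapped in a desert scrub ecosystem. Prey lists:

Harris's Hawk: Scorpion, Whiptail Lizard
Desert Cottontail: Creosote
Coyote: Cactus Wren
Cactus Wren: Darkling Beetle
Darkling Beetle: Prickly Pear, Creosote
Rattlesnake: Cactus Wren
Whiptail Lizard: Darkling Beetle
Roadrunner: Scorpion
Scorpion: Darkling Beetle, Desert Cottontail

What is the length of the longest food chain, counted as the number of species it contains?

One longest chain: Prickly Pear → Darkling Beetle → Cactus Wren → Rattlesnake.
It has 4 species and 3 links.

4 species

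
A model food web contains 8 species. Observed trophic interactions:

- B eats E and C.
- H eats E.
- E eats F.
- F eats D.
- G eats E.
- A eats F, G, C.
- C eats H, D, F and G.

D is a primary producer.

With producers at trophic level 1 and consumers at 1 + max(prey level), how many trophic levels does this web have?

Producers (level 1): D.
D → F → E → H → C → A gives A level 6.
No species has a prey at level 6, so no species reaches level 7.

6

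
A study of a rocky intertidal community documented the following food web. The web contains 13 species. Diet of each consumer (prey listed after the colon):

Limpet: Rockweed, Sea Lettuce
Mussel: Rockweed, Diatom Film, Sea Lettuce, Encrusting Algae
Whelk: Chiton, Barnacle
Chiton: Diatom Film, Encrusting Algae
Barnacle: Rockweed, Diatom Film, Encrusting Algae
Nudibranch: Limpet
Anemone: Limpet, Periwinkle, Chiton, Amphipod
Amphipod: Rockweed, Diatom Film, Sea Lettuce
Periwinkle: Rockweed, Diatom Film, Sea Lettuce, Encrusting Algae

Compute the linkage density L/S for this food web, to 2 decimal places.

There are L = 25 links among S = 13 species.
L/S = 25/13 = 1.9231 ≈ 1.92.

L/S = 1.92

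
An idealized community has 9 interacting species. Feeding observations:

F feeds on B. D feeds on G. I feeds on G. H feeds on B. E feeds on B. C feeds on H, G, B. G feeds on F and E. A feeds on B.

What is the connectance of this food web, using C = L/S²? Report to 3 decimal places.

The web has S = 9 species and L = 11 feeding links.
C = L / S² = 11 / 81 = 0.1358 ≈ 0.136.

C = 0.136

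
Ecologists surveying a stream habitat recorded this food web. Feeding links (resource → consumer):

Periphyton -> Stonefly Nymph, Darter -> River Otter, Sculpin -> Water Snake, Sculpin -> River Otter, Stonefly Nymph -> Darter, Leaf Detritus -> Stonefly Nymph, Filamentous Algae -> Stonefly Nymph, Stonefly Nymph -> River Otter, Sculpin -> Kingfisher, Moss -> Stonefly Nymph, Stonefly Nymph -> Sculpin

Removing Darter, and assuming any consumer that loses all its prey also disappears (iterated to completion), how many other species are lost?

0

Remove Darter.
Every predator of it retains at least one other prey: River Otter still has Stonefly Nymph, Sculpin.
No consumer loses all prey, so no secondary extinctions occur.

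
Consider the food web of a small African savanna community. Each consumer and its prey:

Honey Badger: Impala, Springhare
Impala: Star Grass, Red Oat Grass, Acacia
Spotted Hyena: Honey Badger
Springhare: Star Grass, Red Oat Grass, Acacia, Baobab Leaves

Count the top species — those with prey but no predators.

1

Top species (has prey, but nothing eats it): Spotted Hyena.
Count: 1.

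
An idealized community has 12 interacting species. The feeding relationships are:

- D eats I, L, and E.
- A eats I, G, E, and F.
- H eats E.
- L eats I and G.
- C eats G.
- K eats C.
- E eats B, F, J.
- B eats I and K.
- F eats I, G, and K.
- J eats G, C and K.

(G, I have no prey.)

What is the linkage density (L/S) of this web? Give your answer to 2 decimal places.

L/S = 1.92

There are L = 23 links among S = 12 species.
L/S = 23/12 = 1.9167 ≈ 1.92.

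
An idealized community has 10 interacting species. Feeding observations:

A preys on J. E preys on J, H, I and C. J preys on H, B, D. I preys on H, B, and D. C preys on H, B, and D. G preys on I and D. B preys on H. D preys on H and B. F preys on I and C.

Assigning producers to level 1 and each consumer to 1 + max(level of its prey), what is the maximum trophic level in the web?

Producers (level 1): H.
H → B → D → I → E gives E level 5.
No species has a prey at level 5, so no species reaches level 6.

5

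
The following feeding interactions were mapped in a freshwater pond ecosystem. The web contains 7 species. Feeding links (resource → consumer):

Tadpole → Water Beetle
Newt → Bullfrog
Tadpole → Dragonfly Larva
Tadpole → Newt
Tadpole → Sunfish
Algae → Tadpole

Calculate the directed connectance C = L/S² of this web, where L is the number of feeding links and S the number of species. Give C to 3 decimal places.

C = 0.122

The web has S = 7 species and L = 6 feeding links.
C = L / S² = 6 / 49 = 0.1224 ≈ 0.122.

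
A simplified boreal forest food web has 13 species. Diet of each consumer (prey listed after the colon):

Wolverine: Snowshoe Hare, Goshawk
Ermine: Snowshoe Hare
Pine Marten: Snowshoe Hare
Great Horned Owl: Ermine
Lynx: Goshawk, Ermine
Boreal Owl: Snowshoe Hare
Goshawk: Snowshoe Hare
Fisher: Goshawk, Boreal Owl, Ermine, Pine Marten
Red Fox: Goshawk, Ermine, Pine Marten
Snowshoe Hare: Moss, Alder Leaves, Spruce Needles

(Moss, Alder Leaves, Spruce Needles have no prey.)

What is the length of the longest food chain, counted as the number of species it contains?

One longest chain: Moss → Snowshoe Hare → Goshawk → Red Fox.
It has 4 species and 3 links.

4 species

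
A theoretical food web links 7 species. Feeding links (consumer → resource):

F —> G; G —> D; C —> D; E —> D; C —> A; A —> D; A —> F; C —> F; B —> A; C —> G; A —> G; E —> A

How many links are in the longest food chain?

4 links

One longest chain: D → G → F → A → C.
It has 5 species and 4 links.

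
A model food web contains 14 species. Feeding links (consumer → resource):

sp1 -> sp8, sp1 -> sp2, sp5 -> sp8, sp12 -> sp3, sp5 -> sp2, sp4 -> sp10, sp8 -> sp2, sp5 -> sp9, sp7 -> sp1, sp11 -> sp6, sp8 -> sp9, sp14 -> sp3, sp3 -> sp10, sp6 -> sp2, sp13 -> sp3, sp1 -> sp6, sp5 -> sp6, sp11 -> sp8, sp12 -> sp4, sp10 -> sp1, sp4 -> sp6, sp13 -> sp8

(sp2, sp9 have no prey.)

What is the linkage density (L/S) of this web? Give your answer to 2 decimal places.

L/S = 1.57

There are L = 22 links among S = 14 species.
L/S = 22/14 = 1.5714 ≈ 1.57.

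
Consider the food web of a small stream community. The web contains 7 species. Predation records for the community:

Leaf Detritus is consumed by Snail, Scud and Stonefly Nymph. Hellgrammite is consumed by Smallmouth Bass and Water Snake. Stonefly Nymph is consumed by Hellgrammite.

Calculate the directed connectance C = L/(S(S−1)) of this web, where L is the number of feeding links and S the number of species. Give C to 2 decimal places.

The web has S = 7 species and L = 6 feeding links.
C = L / (S(S−1)) = 6 / 42 = 0.1429 ≈ 0.14.

C = 0.14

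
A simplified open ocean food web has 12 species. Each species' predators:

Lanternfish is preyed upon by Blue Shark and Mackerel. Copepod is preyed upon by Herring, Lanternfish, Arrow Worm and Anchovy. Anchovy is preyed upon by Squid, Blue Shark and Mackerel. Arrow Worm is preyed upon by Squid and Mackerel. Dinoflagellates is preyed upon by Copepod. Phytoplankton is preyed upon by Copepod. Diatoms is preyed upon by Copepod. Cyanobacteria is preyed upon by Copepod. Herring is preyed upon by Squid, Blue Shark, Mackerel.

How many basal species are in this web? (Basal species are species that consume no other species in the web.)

4

Basal species (no prey listed): Diatoms, Phytoplankton, Cyanobacteria, Dinoflagellates.
Count: 4.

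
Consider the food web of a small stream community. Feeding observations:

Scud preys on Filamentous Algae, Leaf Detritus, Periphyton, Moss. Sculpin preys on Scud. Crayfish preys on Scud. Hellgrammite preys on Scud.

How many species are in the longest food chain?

3 species

One longest chain: Periphyton → Scud → Hellgrammite.
It has 3 species and 2 links.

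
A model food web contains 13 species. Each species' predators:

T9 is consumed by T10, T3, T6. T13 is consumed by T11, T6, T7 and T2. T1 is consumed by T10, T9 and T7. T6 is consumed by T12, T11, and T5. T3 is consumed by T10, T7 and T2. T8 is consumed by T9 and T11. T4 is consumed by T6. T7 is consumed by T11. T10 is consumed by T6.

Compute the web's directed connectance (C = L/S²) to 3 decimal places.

The web has S = 13 species and L = 21 feeding links.
C = L / S² = 21 / 169 = 0.1243 ≈ 0.124.

C = 0.124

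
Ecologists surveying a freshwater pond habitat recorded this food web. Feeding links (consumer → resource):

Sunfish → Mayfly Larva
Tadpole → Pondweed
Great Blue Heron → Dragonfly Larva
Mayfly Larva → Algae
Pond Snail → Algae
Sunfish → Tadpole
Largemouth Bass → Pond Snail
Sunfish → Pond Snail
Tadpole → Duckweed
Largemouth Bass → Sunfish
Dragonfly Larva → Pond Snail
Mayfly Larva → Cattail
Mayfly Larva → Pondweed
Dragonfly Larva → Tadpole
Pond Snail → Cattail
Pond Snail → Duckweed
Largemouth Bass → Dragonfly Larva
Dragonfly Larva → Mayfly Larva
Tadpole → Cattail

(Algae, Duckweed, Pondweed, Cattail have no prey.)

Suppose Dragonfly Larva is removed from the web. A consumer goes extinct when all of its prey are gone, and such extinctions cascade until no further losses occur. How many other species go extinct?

1

Remove Dragonfly Larva.
Round 1: Great Blue Heron (all prey gone) → extinct.
No further losses. Total secondary extinctions: 1.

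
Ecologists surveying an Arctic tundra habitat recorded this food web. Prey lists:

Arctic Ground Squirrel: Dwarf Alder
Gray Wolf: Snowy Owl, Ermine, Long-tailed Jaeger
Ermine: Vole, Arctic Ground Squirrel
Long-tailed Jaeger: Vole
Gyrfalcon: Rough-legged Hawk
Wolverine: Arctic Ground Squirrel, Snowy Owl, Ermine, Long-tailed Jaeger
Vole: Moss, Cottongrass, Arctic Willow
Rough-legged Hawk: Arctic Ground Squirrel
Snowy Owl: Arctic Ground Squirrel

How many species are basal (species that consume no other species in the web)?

4

Basal species (no prey listed): Moss, Cottongrass, Dwarf Alder, Arctic Willow.
Count: 4.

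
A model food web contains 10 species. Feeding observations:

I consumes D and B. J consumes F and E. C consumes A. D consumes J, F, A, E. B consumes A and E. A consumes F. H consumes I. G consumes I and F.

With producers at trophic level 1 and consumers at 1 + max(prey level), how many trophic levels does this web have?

Producers (level 1): F, E.
F → A → B → I → H gives H level 5.
No species has a prey at level 5, so no species reaches level 6.

5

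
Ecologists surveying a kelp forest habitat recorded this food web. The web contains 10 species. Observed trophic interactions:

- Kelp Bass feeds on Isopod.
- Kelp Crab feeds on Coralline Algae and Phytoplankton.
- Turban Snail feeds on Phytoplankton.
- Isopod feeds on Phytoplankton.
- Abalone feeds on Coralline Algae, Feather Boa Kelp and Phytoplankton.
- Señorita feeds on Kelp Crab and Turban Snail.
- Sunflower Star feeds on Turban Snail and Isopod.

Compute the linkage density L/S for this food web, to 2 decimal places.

L/S = 1.20

There are L = 12 links among S = 10 species.
L/S = 12/10 = 1.2000 ≈ 1.20.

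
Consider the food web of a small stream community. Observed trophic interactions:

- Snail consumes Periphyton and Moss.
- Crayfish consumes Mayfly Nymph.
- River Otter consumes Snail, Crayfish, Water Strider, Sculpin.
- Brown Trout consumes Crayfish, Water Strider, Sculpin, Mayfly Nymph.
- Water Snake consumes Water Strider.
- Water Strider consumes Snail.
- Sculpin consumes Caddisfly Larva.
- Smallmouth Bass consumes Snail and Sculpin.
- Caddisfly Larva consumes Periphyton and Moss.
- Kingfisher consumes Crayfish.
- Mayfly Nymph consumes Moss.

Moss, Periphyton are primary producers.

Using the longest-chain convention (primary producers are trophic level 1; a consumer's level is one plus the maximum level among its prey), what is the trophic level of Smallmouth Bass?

Trophic level 4

Moss is a producer → level 1.
Caddisfly Larva eats Moss (level 1); other prey at levels: Periphyton 1 → level 2.
Sculpin eats Caddisfly Larva → level 3.
Smallmouth Bass eats Sculpin (level 3); other prey at levels: Snail 2 → level 4.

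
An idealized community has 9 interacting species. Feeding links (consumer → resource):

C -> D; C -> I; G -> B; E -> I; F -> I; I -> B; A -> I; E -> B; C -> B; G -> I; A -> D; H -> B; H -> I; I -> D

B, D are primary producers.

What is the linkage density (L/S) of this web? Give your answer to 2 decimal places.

L/S = 1.56

There are L = 14 links among S = 9 species.
L/S = 14/9 = 1.5556 ≈ 1.56.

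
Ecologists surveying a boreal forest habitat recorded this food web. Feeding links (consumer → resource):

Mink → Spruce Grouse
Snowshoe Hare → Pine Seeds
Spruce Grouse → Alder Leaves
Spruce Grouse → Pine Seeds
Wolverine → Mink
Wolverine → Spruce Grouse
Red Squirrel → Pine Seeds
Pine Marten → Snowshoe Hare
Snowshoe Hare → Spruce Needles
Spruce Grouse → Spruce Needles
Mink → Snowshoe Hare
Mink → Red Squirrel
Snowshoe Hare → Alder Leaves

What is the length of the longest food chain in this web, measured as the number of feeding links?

3 links

One longest chain: Alder Leaves → Spruce Grouse → Mink → Wolverine.
It has 4 species and 3 links.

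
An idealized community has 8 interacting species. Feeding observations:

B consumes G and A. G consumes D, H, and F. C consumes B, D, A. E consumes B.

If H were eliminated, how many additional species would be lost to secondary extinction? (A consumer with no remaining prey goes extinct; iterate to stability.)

Remove H.
Every predator of it retains at least one other prey: G still has D, F.
No consumer loses all prey, so no secondary extinctions occur.

0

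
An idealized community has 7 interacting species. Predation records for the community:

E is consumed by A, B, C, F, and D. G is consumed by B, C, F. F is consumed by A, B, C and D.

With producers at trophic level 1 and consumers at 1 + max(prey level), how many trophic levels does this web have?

Producers (level 1): E, G.
E → F → D gives D level 3.
No species has a prey at level 3, so no species reaches level 4.

3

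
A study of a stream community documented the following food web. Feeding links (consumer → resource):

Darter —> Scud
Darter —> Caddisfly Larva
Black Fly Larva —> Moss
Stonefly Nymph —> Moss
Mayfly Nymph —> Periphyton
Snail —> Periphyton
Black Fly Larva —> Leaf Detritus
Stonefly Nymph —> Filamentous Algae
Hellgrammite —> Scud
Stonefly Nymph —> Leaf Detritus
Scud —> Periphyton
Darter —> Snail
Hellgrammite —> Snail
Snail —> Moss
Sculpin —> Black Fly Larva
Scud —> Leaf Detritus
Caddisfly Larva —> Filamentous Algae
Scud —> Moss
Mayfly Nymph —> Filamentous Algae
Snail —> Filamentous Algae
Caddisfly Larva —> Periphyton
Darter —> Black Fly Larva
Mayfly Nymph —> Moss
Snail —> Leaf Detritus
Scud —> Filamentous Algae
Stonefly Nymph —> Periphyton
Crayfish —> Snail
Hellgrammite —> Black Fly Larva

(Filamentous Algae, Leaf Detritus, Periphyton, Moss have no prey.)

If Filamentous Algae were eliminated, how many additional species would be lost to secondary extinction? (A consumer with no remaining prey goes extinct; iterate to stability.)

0

Remove Filamentous Algae.
Every predator of it retains at least one other prey: Scud still has Leaf Detritus, Periphyton, Moss; Caddisfly Larva still has Periphyton; Snail still has Leaf Detritus, Periphyton, Moss; Mayfly Nymph still has Periphyton, Moss; Stonefly Nymph still has Leaf Detritus, Periphyton, Moss.
No consumer loses all prey, so no secondary extinctions occur.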